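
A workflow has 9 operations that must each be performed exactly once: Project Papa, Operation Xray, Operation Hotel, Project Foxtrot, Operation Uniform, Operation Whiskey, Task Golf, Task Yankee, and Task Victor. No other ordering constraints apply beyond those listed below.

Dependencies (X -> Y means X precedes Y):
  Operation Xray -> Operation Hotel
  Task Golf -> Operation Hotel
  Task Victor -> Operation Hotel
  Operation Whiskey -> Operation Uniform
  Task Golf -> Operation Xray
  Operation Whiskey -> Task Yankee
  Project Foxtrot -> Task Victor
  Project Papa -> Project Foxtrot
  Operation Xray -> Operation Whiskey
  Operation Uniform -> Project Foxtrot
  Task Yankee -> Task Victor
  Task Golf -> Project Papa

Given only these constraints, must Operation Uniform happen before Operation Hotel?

Chaining the stated constraints: Operation Uniform → Project Foxtrot → Task Victor → Operation Hotel.
That forces Operation Uniform before Operation Hotel in every valid schedule.

Yes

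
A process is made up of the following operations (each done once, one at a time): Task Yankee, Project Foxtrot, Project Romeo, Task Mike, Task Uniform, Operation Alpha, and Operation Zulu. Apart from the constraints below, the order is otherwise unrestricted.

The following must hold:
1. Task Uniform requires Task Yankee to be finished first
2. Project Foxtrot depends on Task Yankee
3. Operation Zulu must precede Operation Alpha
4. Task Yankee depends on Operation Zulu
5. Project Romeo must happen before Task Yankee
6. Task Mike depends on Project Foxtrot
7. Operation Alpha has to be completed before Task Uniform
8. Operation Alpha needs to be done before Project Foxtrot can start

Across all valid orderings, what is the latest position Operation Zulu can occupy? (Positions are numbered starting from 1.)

The operations that are forced after Operation Zulu, directly or by a chain of constraints, are Task Yankee, Project Foxtrot, Task Mike, Task Uniform, Operation Alpha. That's 5 operations.
With 5 mandatory successors out of 7 operations total, the latest slot for Operation Zulu is 7−5 = 2, and it's reachable by doing all non-successors before Operation Zulu.

2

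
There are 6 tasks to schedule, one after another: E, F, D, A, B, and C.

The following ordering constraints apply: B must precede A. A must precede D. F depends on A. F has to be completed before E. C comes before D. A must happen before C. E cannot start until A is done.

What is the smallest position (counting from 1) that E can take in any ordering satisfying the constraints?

Working backwards through the constraints from E, its full set of required predecessors is F, A, B — 3 of them.
With 3 mandatory predecessors, the earliest E can sit is position 3+1 = 4, and placing just those 3 first achieves it.

4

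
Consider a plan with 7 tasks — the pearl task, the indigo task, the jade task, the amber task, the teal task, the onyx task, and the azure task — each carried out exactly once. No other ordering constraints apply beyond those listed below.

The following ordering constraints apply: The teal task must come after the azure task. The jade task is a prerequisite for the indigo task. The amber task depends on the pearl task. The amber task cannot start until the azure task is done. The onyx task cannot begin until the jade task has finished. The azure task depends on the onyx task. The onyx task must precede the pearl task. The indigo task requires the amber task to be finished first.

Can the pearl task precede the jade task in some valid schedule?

No

The constraints give a chain the jade task → the onyx task → the pearl task, which forces the jade task before the pearl task.
So no valid ordering can have the pearl task before the jade task.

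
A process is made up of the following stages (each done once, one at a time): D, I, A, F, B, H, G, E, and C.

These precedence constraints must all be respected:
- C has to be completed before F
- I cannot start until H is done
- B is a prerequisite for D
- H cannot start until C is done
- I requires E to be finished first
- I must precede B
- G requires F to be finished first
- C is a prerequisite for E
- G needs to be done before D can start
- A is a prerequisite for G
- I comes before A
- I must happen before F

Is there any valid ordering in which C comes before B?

The constraints force C before B, so yes — every valid ordering has C earlier.

Yes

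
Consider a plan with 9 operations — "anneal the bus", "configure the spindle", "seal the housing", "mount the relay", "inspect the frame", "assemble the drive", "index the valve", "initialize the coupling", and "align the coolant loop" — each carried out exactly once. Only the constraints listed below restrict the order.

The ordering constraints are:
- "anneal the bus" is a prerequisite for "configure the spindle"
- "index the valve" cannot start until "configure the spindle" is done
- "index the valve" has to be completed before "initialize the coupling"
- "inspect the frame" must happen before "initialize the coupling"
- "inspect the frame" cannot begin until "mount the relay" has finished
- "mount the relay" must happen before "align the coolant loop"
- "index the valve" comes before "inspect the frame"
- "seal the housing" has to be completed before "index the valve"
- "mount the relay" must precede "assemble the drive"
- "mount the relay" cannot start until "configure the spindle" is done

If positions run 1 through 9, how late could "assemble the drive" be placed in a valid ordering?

No constraint forces any operation after "assemble the drive", so it can be placed last, in position 9.

9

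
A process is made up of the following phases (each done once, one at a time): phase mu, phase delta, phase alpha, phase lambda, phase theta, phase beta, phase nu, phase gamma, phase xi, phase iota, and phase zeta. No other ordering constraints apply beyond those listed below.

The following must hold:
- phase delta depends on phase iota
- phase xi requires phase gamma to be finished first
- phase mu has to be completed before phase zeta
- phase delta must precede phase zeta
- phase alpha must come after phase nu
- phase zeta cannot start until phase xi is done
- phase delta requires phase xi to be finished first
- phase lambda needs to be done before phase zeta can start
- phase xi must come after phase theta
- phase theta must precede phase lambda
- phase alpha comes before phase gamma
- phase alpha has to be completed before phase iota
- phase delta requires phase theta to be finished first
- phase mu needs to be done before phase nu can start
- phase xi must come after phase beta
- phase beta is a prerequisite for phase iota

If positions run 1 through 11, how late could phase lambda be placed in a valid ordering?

The only phase forced after phase lambda (directly or by a chain) is phase zeta.
So at least 1 phase follows phase lambda, putting phase lambda no later than position 10. That position is achievable by scheduling everything else first.

10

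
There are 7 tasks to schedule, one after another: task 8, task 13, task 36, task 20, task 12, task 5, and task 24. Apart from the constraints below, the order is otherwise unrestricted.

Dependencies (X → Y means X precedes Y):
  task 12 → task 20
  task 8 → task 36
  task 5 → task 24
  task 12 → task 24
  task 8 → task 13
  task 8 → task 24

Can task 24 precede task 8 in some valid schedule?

There is a dependency chain task 8 → task 24, so task 24 always comes after task 8.
So no valid ordering can have task 24 before task 8.

No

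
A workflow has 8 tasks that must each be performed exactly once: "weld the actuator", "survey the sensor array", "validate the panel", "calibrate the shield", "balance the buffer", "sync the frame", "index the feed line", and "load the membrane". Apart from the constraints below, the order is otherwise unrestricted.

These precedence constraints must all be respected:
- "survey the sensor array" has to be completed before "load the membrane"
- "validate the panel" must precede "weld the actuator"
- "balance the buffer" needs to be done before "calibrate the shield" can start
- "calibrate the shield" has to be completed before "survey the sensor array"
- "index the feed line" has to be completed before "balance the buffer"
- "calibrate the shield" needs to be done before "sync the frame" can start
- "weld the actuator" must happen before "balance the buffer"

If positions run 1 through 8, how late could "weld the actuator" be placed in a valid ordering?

Following every chain forward from "weld the actuator", the tasks that must come later are "survey the sensor array", "calibrate the shield", "balance the buffer", "sync the frame", "load the membrane" — 5 of them.
So at least 5 tasks follow "weld the actuator", putting "weld the actuator" no later than position 3. That position is achievable by scheduling everything else first.

3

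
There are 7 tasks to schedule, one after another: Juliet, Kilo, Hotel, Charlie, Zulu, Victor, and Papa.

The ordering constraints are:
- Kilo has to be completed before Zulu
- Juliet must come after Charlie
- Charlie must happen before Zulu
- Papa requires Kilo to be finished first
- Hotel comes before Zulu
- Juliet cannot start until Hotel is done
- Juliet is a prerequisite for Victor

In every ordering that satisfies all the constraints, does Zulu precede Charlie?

There is a chain Charlie → Zulu, which puts Charlie before Zulu.
So Zulu does not have to come before Charlie — it cannot.

No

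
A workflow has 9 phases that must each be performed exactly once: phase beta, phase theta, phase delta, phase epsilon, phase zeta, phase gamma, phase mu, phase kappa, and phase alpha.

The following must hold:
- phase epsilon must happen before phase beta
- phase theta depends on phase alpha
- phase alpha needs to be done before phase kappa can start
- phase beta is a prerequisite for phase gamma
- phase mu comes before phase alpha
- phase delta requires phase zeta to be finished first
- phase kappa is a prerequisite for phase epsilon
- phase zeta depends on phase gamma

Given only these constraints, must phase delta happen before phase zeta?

No

There is a chain phase zeta → phase delta, which puts phase zeta before phase delta.
So phase delta does not have to come before phase zeta — it cannot.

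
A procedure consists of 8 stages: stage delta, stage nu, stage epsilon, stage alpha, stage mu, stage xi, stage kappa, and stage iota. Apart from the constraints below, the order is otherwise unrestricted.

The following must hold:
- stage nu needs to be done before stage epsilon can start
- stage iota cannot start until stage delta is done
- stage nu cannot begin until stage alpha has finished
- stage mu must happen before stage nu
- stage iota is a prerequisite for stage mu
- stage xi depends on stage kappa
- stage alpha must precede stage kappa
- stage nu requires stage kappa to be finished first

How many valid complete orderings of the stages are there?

2 stages have no prerequisites (stage delta, stage alpha), so any of them could come first.
Enumerating by repeatedly choosing an available stage (one whose prerequisites are all placed) gives 40 distinct complete orderings.

40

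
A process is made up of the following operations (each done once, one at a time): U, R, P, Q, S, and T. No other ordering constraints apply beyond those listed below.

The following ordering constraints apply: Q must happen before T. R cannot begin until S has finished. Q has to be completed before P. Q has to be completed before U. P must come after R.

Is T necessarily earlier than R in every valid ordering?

T and R are not related by any chain of constraints.
So T can come before R or after — it is not forced.

No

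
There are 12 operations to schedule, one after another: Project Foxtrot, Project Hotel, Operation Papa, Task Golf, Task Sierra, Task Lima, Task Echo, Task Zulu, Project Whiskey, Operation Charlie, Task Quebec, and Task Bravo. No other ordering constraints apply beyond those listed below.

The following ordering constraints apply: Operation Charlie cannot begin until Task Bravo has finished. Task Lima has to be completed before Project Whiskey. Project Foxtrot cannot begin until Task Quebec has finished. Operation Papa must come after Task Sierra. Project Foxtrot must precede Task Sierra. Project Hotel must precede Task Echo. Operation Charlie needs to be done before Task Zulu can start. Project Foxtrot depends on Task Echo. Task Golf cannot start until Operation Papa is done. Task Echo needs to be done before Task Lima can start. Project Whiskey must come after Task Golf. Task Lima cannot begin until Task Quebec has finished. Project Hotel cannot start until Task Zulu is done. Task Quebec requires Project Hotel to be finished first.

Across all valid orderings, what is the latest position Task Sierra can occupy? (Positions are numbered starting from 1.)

The operations that are forced after Task Sierra, directly or by a chain of constraints, are Operation Papa, Task Golf, Project Whiskey. That's 3 operations.
With 3 mandatory successors out of 12 operations total, the latest slot for Task Sierra is 12−3 = 9, and it's reachable by doing all non-successors before Task Sierra.

9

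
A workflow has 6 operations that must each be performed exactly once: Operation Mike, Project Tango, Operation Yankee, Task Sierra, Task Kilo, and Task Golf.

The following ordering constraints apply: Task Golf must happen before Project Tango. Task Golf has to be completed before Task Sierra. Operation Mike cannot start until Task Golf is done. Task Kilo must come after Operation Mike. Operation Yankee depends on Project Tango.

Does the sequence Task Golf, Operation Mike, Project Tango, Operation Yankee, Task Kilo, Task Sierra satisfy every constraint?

Yes

Going through the constraints one by one, each required predecessor appears earlier in the sequence than its dependent — e.g. Task Golf (position 1) is before Task Sierra (position 6), as required.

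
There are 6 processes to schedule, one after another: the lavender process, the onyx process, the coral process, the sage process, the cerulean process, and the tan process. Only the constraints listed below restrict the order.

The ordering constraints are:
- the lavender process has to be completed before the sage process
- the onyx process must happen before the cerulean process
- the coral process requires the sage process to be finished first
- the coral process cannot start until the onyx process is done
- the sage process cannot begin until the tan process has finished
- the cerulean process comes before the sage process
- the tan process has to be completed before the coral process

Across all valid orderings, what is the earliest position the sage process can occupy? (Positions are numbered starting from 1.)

5

The processes that are forced before the sage process, directly or transitively, are the lavender process, the onyx process, the cerulean process, the tan process. That's 4 processes.
So at minimum 4 processes come before the sage process, putting the sage process no earlier than position 5. That position is achievable by scheduling exactly those predecessors first.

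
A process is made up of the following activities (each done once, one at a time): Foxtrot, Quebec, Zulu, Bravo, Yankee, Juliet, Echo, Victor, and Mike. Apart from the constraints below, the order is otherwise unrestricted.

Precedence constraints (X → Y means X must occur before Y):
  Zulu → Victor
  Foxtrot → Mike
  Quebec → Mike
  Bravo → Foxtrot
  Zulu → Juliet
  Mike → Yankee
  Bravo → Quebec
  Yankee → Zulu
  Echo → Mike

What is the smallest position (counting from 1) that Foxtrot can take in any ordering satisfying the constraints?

2

The only activity forced before Foxtrot (directly or transitively) is Bravo.
So at minimum 1 activity comes before Foxtrot, putting Foxtrot no earlier than position 2. That position is achievable by scheduling exactly that predecessor first.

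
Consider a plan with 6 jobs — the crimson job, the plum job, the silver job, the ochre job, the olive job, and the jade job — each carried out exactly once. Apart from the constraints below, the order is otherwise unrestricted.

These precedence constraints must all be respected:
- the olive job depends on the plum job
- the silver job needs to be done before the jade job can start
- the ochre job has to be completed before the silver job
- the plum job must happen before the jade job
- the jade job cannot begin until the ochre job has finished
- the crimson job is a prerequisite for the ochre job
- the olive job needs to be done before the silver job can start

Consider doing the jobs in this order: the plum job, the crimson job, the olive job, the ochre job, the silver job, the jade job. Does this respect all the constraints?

Going through the constraints one by one, each required predecessor appears earlier in the sequence than its dependent — e.g. the plum job (position 1) is before the jade job (position 6), as required.

Yes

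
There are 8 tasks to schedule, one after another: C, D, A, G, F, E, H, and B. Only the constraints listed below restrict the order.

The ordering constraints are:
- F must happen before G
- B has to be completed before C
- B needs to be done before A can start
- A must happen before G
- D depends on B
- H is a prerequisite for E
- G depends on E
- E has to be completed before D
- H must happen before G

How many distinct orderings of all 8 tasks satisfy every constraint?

500

3 tasks have no prerequisites (F, H, B), so any of them could come first.
Enumerating by repeatedly choosing an available task (one whose prerequisites are all placed) gives 500 distinct complete orderings.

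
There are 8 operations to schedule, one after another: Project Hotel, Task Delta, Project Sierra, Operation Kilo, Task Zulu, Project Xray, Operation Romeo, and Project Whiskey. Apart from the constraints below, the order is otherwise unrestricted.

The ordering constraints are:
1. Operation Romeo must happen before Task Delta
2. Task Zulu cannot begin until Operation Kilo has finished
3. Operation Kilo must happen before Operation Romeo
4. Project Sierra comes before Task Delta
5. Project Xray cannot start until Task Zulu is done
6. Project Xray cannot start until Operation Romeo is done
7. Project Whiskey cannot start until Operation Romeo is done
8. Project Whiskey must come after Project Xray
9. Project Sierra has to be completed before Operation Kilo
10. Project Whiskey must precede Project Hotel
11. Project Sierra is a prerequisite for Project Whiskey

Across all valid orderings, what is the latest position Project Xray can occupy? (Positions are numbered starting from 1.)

Following every chain forward from Project Xray, the operations that must come later are Project Hotel, Project Whiskey — 2 of them.
So at least 2 operations follow Project Xray, putting Project Xray no later than position 6. That position is achievable by scheduling everything else first.

6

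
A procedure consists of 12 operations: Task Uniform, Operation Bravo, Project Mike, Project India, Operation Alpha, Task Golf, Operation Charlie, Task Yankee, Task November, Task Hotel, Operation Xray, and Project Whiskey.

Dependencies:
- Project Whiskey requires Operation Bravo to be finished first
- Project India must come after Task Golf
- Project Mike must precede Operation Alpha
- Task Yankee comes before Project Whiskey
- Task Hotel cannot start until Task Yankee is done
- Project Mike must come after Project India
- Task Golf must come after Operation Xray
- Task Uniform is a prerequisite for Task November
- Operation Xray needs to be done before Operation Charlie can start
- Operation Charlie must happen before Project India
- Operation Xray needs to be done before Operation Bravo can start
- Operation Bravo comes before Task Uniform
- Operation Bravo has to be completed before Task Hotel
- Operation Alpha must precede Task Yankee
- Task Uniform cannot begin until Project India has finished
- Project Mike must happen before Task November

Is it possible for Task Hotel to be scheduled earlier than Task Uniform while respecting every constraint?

Yes

No chain of constraints runs from Task Uniform to Task Hotel, so Task Uniform is not required to come first.
So a valid ordering placing Task Hotel earlier than Task Uniform exists.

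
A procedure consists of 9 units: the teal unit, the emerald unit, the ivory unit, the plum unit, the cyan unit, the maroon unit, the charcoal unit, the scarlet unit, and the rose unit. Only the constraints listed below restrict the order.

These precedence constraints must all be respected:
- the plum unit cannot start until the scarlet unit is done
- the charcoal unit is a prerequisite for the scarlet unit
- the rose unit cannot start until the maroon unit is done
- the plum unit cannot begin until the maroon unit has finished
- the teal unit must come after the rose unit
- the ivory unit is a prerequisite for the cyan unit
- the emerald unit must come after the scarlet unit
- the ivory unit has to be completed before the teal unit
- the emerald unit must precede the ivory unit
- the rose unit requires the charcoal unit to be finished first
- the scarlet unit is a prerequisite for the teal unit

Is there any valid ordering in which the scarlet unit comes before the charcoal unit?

No

Following the charcoal unit → the scarlet unit, the charcoal unit must precede the scarlet unit in every valid ordering.
So no valid ordering can have the scarlet unit before the charcoal unit.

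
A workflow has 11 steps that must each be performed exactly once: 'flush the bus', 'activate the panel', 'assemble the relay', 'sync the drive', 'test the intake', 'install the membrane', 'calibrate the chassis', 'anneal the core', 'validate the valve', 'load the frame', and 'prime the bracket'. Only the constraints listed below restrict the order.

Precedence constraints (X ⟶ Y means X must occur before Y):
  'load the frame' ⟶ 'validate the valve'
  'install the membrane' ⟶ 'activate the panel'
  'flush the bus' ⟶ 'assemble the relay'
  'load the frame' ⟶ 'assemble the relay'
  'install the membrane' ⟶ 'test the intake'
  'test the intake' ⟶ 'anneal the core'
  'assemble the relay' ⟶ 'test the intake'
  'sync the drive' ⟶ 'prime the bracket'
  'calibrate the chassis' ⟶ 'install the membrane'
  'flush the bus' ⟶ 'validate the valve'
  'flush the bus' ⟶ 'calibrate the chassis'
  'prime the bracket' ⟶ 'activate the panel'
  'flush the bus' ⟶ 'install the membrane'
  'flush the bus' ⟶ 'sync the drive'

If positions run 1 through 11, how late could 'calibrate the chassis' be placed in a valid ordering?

7

The steps that are forced after 'calibrate the chassis', directly or by a chain of constraints, are 'activate the panel', 'test the intake', 'install the membrane', 'anneal the core'. That's 4 steps.
With 4 mandatory successors out of 11 steps total, the latest slot for 'calibrate the chassis' is 11−4 = 7, and it's reachable by doing all non-successors before 'calibrate the chassis'.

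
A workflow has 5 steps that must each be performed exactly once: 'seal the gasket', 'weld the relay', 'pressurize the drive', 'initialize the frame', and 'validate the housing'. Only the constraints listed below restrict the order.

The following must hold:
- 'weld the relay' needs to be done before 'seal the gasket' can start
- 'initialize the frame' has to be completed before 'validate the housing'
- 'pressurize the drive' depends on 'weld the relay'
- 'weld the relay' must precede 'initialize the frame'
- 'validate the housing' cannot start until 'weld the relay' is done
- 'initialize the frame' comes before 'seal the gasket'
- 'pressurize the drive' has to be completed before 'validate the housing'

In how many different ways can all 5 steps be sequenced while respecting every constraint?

5

Only 'weld the relay' has no prerequisites, so it must go first.
Counting all ways to extend the partial order to a total order gives 5.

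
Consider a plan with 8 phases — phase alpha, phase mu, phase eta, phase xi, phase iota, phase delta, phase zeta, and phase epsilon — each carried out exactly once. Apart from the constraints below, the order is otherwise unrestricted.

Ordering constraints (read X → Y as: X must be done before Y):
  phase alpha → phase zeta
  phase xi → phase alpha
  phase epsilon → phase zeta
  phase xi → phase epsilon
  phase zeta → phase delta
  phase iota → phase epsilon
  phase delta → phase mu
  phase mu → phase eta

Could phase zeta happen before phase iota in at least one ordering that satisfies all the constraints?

Following phase iota → phase epsilon → phase zeta, phase iota must precede phase zeta in every valid ordering.
Hence phase zeta can never be scheduled before phase iota.

No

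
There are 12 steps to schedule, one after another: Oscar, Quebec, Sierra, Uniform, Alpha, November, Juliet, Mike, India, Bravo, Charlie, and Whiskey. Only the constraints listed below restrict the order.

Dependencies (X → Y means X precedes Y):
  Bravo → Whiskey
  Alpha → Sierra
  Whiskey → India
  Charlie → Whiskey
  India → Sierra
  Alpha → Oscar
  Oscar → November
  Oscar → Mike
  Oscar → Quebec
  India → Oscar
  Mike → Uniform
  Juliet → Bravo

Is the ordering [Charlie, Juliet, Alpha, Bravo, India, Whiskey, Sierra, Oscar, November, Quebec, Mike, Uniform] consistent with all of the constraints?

No

Here Whiskey comes after India.
But one of the constraints requires Whiskey before India, so this ordering violates it.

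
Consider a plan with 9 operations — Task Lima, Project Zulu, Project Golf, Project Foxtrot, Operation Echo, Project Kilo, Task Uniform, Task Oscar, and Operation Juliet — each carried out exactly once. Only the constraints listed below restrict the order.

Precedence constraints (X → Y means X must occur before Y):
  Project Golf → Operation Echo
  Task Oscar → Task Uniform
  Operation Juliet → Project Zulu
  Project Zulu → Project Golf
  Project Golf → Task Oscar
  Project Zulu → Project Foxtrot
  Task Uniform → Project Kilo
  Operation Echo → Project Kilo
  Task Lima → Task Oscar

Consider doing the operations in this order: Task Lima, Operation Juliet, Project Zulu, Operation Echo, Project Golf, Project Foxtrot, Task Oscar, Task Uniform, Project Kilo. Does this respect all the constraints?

The sequence places Operation Echo ahead of Project Golf.
But one of the constraints requires Project Golf before Operation Echo, so this ordering violates it.

No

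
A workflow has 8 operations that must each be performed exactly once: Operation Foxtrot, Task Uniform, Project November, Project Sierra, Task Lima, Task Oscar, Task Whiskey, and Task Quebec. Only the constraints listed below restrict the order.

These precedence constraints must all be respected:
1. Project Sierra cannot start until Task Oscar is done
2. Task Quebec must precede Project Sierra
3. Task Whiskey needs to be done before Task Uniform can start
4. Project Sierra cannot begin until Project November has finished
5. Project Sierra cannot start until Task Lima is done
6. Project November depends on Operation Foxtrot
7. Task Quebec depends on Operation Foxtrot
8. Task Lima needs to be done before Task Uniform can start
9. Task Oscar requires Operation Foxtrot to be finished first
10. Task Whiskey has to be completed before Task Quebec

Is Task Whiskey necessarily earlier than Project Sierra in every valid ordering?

Yes

There is a constraint chain Task Whiskey → Task Quebec → Project Sierra.
That forces Task Whiskey before Project Sierra in every valid schedule.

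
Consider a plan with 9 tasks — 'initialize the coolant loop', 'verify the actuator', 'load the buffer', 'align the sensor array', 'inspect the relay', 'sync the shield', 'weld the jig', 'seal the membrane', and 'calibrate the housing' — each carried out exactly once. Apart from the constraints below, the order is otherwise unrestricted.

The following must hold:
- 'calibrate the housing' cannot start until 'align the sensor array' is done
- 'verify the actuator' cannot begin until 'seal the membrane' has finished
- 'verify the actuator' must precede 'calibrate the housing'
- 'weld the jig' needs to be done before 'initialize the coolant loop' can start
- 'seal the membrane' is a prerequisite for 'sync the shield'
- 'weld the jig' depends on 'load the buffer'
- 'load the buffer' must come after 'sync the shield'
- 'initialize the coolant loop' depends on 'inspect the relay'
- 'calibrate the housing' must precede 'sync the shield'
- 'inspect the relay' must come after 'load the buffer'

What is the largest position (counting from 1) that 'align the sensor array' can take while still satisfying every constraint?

3

The tasks that are forced after 'align the sensor array', directly or by a chain of constraints, are 'initialize the coolant loop', 'load the buffer', 'inspect the relay', 'sync the shield', 'weld the jig', 'calibrate the housing'. That's 6 tasks.
So at least 6 tasks follow 'align the sensor array', putting 'align the sensor array' no later than position 3. That position is achievable by scheduling everything else first.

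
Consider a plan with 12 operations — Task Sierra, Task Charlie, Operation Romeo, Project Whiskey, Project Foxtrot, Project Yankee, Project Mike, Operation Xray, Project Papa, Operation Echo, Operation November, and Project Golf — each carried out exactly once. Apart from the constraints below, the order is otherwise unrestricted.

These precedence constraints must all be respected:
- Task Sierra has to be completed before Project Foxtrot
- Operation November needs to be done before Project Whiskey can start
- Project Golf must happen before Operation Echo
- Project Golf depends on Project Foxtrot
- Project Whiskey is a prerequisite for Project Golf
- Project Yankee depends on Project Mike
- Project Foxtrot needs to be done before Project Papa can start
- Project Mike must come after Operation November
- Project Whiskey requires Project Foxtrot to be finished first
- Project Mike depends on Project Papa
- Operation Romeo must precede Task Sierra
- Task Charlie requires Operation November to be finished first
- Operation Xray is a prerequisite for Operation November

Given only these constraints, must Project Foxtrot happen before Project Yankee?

Yes

Chaining the stated constraints: Project Foxtrot → Project Papa → Project Mike → Project Yankee.
That forces Project Foxtrot before Project Yankee in every valid schedule.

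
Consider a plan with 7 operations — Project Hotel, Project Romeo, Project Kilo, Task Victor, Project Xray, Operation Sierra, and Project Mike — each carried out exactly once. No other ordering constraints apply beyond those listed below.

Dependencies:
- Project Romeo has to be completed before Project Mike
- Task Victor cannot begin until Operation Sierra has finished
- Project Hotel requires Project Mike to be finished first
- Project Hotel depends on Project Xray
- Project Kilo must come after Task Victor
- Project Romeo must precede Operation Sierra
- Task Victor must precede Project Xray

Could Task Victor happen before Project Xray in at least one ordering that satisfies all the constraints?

Every valid ordering already has Task Victor before Project Xray (the constraints require it), so in particular at least one does.

Yes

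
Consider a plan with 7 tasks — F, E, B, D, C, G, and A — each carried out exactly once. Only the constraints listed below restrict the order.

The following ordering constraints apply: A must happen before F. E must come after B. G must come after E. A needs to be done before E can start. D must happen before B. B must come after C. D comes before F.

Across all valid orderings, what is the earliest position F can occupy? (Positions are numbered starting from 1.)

Every task that must precede F has to come before it. Tracing all chains that end at F, those tasks are: D, A — 2 in total.
So at minimum 2 tasks come before F, putting F no earlier than position 3. That position is achievable by scheduling exactly those predecessors first.

3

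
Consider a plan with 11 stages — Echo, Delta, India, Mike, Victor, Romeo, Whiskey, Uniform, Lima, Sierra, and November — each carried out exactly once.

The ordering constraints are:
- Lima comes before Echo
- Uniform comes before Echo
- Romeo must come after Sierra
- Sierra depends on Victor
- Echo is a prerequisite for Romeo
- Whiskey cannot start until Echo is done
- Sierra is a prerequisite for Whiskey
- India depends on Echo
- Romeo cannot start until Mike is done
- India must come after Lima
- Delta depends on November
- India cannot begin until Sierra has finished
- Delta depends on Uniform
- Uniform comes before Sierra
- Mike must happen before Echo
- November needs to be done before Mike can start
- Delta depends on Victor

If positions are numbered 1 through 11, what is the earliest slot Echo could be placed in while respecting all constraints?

Working backwards through the constraints from Echo, its full set of required predecessors is Mike, Uniform, Lima, November — 4 of them.
So at minimum 4 stages come before Echo, putting Echo no earlier than position 5. That position is achievable by scheduling exactly those predecessors first.

5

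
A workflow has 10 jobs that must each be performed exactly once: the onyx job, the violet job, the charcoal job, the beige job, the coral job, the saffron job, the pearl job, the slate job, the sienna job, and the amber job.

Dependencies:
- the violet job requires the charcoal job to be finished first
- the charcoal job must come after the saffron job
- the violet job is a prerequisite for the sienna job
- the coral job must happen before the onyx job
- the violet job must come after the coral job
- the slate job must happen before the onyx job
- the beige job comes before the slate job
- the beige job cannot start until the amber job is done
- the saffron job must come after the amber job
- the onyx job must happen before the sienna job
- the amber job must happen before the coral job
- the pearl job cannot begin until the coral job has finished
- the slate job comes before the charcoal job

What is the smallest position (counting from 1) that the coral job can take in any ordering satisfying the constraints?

2

The only job forced before the coral job (directly or transitively) is the amber job.
So at minimum 1 job comes before the coral job, putting the coral job no earlier than position 2. That position is achievable by scheduling exactly that predecessor first.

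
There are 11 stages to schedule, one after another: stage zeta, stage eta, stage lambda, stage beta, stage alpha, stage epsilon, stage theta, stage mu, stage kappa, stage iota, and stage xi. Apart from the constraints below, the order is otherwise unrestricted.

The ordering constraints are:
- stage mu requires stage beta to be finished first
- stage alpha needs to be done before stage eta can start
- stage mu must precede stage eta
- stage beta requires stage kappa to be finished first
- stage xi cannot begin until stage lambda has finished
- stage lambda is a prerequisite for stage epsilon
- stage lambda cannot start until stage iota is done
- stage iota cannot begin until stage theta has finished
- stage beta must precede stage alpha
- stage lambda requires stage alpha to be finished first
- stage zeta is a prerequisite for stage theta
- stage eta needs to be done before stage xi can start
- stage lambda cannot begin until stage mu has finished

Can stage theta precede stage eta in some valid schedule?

No chain of constraints runs from stage eta to stage theta, so stage eta is not required to come first.
That means at least one valid schedule has stage theta before stage eta.

Yes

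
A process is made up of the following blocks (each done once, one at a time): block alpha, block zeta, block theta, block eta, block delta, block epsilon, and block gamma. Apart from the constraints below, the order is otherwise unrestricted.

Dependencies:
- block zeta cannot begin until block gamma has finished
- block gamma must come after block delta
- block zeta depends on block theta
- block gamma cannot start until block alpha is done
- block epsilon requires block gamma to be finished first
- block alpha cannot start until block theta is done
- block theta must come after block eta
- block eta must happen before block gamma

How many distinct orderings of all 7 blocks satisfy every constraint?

2 blocks have no prerequisites (block eta, block delta), so any of them could come first.
Enumerating by repeatedly choosing an available block (one whose prerequisites are all placed) gives 8 distinct complete orderings.

8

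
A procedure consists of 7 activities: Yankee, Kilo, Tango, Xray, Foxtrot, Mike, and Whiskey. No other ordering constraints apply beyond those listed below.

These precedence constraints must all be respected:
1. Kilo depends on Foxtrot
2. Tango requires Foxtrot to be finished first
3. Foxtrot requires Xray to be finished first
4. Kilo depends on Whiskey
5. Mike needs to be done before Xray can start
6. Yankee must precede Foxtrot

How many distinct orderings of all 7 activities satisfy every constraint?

33

The activities with no prerequisites are Yankee, Mike, Whiskey; any of them can be placed first.
Enumerating by repeatedly choosing an available activity (one whose prerequisites are all placed) gives 33 distinct complete orderings.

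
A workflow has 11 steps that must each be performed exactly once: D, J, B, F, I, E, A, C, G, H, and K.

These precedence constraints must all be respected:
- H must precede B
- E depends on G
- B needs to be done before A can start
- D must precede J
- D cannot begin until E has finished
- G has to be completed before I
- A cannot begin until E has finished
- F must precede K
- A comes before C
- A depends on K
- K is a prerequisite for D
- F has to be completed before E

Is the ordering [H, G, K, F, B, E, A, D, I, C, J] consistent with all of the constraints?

In the proposed order, K appears before F.
But one of the constraints requires F before K, so this ordering violates it.

No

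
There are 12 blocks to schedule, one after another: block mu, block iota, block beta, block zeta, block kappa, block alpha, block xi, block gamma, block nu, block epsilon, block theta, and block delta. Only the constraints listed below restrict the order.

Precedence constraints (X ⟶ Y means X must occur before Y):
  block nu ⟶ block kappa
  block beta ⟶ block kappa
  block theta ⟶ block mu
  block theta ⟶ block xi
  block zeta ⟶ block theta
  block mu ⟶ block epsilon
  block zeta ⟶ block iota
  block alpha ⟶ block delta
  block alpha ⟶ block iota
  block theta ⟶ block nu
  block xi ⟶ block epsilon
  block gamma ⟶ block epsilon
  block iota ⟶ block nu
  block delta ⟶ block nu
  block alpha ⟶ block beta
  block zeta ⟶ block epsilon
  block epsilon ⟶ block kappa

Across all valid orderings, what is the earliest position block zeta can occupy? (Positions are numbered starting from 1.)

Nothing is required before block zeta; it can be the very first block.

1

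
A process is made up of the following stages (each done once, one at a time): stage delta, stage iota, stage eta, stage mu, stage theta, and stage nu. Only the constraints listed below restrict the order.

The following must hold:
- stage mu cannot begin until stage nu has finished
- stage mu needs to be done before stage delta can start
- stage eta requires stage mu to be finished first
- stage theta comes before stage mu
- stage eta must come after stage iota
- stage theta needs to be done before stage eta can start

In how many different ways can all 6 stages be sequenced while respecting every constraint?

18

The stages with no prerequisites are stage iota, stage theta, stage nu; any of them can be placed first.
Enumerating by repeatedly choosing an available stage (one whose prerequisites are all placed) gives 18 distinct complete orderings.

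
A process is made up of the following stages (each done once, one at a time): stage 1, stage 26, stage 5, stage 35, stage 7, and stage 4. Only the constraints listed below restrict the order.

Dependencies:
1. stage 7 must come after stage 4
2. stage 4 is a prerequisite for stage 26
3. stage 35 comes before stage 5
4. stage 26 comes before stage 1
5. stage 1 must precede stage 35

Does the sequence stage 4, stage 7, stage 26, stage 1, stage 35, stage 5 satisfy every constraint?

Checking each listed constraint against this order: for instance, stage 4 is in position 1 and stage 26 in position 3, so that constraint holds — and the remaining constraints check out the same way.

Yes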